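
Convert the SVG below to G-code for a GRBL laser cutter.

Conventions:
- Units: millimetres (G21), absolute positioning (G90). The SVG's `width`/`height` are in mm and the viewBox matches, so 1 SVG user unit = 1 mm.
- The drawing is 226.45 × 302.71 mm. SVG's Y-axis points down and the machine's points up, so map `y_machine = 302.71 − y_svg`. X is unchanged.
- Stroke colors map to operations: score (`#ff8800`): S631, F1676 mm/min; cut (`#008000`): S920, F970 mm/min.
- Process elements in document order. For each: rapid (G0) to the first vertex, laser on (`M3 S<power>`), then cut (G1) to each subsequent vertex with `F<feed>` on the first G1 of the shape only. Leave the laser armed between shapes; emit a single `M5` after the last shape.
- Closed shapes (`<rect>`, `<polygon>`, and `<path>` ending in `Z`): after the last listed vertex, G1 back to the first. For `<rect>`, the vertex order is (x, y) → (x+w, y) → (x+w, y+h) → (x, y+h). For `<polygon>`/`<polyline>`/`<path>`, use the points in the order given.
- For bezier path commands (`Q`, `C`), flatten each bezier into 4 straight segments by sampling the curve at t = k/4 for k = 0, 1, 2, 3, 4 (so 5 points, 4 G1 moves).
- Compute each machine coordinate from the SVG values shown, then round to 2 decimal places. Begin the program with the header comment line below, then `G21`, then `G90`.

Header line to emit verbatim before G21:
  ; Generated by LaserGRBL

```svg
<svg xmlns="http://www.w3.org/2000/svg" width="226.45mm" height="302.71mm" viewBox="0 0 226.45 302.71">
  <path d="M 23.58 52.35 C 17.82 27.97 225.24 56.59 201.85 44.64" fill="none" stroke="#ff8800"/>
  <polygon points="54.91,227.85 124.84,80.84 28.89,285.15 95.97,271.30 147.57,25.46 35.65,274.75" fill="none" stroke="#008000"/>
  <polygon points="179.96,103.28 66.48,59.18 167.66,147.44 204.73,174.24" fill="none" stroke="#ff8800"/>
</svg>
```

Since the viewBox matches the mm dimensions, user units are millimetres directly. The only transform is the Y-flip y_m = 302.71 − y_svg.

Shape 1 is a cubic bezier drawn with `<path>`. Its stroke #ff8800 means score at S631, F1676. After flipping Y the toolpath is (23.58,250.36) → (52.29,260.17) → (119.33,258.88) → (183.05,255.25) → (201.85,258.07).

Shape 2 is a closed polygon drawn with `<polygon>`. Its stroke #008000 means cut at S920, F970. After flipping Y the toolpath is (54.91,74.86) → (124.84,221.87) → (28.89,17.56) → (95.97,31.41) → (147.57,277.25) → (35.65,27.96) → (54.91,74.86), returning to the start.

Shape 3 is a closed polygon drawn with `<polygon>`. Its stroke #ff8800 means score at S631, F1676. After flipping Y the toolpath is (179.96,199.43) → (66.48,243.53) → (167.66,155.27) → (204.73,128.47) → (179.96,199.43), returning to the start.

; Generated by LaserGRBL
G21
G90
G0 X23.58 Y250.36
M3 S631
G1 X52.29 Y260.17 F1676
G1 X119.33 Y258.88
G1 X183.05 Y255.25
G1 X201.85 Y258.07
G0 X54.91 Y74.86
M3 S920
G1 X124.84 Y221.87 F970
G1 X28.89 Y17.56
G1 X95.97 Y31.41
G1 X147.57 Y277.25
G1 X35.65 Y27.96
G1 X54.91 Y74.86
G0 X179.96 Y199.43
M3 S631
G1 X66.48 Y243.53 F1676
G1 X167.66 Y155.27
G1 X204.73 Y128.47
G1 X179.96 Y199.43
M5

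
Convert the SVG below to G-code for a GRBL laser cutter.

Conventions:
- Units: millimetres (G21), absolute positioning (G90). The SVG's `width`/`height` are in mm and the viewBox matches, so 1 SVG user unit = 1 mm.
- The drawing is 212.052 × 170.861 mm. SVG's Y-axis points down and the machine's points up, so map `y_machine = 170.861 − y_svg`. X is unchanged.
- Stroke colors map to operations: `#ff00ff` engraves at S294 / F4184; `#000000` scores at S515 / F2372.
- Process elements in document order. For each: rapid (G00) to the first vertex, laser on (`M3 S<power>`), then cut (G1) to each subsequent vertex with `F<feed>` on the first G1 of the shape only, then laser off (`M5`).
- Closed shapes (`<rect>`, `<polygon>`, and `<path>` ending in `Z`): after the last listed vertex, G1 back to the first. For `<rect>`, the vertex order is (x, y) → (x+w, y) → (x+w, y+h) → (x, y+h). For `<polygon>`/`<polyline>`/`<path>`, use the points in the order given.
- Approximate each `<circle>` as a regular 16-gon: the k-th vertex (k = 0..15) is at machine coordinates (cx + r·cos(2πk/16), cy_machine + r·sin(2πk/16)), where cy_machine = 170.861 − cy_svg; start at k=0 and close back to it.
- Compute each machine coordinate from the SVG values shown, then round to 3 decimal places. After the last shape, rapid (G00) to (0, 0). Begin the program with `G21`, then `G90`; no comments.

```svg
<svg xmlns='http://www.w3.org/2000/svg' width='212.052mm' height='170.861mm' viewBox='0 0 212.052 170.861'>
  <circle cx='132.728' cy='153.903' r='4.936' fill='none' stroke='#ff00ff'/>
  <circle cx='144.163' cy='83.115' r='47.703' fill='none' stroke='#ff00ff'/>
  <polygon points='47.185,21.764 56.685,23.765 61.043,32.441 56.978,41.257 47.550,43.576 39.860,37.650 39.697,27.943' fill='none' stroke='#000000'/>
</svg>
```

G21
G90
G00 X137.664 Y16.958
M3 S294
G1 X137.288 Y18.847 F4184
G1 X136.218 Y20.448
G1 X134.617 Y21.518
G1 X132.728 Y21.894
G1 X130.839 Y21.518
G1 X129.238 Y20.448
G1 X128.168 Y18.847
G1 X127.792 Y16.958
G1 X128.168 Y15.069
G1 X129.238 Y13.468
G1 X130.839 Y12.398
G1 X132.728 Y12.022
G1 X134.617 Y12.398
G1 X136.218 Y13.468
G1 X137.288 Y15.069
G1 X137.664 Y16.958
M5
G00 X191.866 Y87.746
M3 S294
G1 X188.235 Y106.001 F4184
G1 X177.894 Y121.477
G1 X162.418 Y131.818
G1 X144.163 Y135.449
G1 X125.908 Y131.818
G1 X110.432 Y121.477
G1 X100.091 Y106.001
G1 X96.460 Y87.746
G1 X100.091 Y69.491
G1 X110.432 Y54.015
G1 X125.908 Y43.674
G1 X144.163 Y40.043
G1 X162.418 Y43.674
G1 X177.894 Y54.015
G1 X188.235 Y69.491
G1 X191.866 Y87.746
M5
G00 X47.185 Y149.097
M3 S515
G1 X56.685 Y147.096 F2372
G1 X61.043 Y138.420
G1 X56.978 Y129.604
G1 X47.550 Y127.285
G1 X39.860 Y133.211
G1 X39.697 Y142.918
G1 X47.185 Y149.097
M5
G00 X0.000 Y0.000

1 u = 1 mm; y_m = 170.861 − y.

[1] `<circle>` circle, #ff00ff→engrave S294 F4184: (137.664,16.958) → (137.288,18.847) → (136.218,20.448) → (134.617,21.518) → (132.728,21.894) → (130.839,21.518) → (129.238,20.448) → (128.168,18.847) → (127.792,16.958) → (128.168,15.069) → (129.238,13.468) → (130.839,12.398) → (132.728,12.022) → (134.617,12.398) → (136.218,13.468) → (137.288,15.069) → (137.664,16.958) (closed)

[2] `<circle>` circle, #ff00ff→engrave S294 F4184: (191.866,87.746) → (188.235,106.001) → (177.894,121.477) → (162.418,131.818) → (144.163,135.449) → (125.908,131.818) → (110.432,121.477) → (100.091,106.001) → (96.460,87.746) → (100.091,69.491) → (110.432,54.015) → (125.908,43.674) → (144.163,40.043) → (162.418,43.674) → (177.894,54.015) → (188.235,69.491) → (191.866,87.746) (closed)

[3] `<polygon>` regular polygon, #000000→score S515 F2372: (47.185,149.097) → (56.685,147.096) → (61.043,138.420) → (56.978,129.604) → (47.550,127.285) → (39.860,133.211) → (39.697,142.918) → (47.185,149.097) (closed)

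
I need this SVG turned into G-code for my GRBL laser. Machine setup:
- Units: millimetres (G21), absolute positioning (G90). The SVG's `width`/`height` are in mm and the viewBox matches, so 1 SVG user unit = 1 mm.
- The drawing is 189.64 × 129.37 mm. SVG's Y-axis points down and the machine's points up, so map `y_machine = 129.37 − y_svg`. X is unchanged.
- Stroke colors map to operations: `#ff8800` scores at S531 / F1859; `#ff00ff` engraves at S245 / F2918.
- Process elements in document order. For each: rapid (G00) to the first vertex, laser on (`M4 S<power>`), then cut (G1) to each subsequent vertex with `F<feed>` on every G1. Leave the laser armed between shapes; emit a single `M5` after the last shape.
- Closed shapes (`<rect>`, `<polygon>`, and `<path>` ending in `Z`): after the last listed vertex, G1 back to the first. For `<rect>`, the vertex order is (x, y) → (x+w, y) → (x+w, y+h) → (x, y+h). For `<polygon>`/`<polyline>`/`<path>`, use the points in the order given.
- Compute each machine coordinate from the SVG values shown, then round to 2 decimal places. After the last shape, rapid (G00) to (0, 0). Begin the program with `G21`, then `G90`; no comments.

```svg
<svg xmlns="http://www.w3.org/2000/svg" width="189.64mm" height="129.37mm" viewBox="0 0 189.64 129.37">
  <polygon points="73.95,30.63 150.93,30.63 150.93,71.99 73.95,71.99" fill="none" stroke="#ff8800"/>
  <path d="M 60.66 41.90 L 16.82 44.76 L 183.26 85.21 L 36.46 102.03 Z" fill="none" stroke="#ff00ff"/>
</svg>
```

1 u = 1 mm; y_m = 129.37 − y.

[1] `<polygon>` rectangle, #ff8800→score S531 F1859: (73.95,98.74) → (150.93,98.74) → (150.93,57.38) → (73.95,57.38) → (73.95,98.74) (closed)

[2] `<path>` closed polygon, #ff00ff→engrave S245 F2918: (60.66,87.47) → (16.82,84.61) → (183.26,44.16) → (36.46,27.34) → (60.66,87.47) (closed)

G21
G90
G00 X73.95 Y98.74
M4 S531
G1 X150.93 Y98.74 F1859
G1 X150.93 Y57.38 F1859
G1 X73.95 Y57.38 F1859
G1 X73.95 Y98.74 F1859
G00 X60.66 Y87.47
M4 S245
G1 X16.82 Y84.61 F2918
G1 X183.26 Y44.16 F2918
G1 X36.46 Y27.34 F2918
G1 X60.66 Y87.47 F2918
M5
G00 X0.00 Y0.00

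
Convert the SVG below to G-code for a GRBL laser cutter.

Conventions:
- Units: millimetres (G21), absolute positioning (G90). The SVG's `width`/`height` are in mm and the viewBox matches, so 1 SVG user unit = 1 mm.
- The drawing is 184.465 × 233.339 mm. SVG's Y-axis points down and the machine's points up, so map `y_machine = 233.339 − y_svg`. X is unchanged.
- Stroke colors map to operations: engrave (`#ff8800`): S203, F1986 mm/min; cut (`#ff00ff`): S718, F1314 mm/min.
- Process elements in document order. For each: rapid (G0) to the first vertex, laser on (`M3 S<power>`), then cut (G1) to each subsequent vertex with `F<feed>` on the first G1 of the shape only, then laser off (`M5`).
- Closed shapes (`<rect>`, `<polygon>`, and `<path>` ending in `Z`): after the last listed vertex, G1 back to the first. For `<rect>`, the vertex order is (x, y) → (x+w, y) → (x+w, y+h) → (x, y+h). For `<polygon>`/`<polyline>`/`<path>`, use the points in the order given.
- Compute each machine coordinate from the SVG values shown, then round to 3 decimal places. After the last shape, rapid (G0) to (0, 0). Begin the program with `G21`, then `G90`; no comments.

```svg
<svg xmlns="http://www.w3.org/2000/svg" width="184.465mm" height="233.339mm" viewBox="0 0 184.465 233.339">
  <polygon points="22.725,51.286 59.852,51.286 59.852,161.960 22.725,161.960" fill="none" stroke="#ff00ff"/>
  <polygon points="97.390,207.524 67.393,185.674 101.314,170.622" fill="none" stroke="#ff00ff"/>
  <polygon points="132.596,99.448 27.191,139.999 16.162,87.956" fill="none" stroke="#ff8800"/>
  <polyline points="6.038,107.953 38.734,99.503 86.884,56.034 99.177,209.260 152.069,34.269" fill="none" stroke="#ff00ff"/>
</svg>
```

viewBox `0 0 184.465 233.339` with mm width/height → 1 unit = 1 mm. Flip: y_m = 233.339 − y_svg.

**Shape 1** — `<polygon>` rectangle, stroke `#ff00ff` → cut (S718, F1314). Machine vertices: (22.725,182.053) → (59.852,182.053) → (59.852,71.379) → (22.725,71.379) → (22.725,182.053). Closed: final G1 returns to the first vertex.

**Shape 2** — `<polygon>` regular polygon, stroke `#ff00ff` → cut (S718, F1314). Machine vertices: (97.390,25.815) → (67.393,47.665) → (101.314,62.717) → (97.390,25.815). Closed: final G1 returns to the first vertex.

**Shape 3** — `<polygon>` closed polygon, stroke `#ff8800` → engrave (S203, F1986). Machine vertices: (132.596,133.891) → (27.191,93.340) → (16.162,145.383) → (132.596,133.891). Closed: final G1 returns to the first vertex.

**Shape 4** — `<polyline>` open polyline, stroke `#ff00ff` → cut (S718, F1314). Machine vertices: (6.038,125.386) → (38.734,133.836) → (86.884,177.305) → (99.177,24.079) → (152.069,199.070). Open path.

G21
G90
G0 X22.725 Y182.053
M3 S718
G1 X59.852 Y182.053 F1314
G1 X59.852 Y71.379
G1 X22.725 Y71.379
G1 X22.725 Y182.053
M5
G0 X97.390 Y25.815
M3 S718
G1 X67.393 Y47.665 F1314
G1 X101.314 Y62.717
G1 X97.390 Y25.815
M5
G0 X132.596 Y133.891
M3 S203
G1 X27.191 Y93.340 F1986
G1 X16.162 Y145.383
G1 X132.596 Y133.891
M5
G0 X6.038 Y125.386
M3 S718
G1 X38.734 Y133.836 F1314
G1 X86.884 Y177.305
G1 X99.177 Y24.079
G1 X152.069 Y199.070
M5
G0 X0.000 Y0.000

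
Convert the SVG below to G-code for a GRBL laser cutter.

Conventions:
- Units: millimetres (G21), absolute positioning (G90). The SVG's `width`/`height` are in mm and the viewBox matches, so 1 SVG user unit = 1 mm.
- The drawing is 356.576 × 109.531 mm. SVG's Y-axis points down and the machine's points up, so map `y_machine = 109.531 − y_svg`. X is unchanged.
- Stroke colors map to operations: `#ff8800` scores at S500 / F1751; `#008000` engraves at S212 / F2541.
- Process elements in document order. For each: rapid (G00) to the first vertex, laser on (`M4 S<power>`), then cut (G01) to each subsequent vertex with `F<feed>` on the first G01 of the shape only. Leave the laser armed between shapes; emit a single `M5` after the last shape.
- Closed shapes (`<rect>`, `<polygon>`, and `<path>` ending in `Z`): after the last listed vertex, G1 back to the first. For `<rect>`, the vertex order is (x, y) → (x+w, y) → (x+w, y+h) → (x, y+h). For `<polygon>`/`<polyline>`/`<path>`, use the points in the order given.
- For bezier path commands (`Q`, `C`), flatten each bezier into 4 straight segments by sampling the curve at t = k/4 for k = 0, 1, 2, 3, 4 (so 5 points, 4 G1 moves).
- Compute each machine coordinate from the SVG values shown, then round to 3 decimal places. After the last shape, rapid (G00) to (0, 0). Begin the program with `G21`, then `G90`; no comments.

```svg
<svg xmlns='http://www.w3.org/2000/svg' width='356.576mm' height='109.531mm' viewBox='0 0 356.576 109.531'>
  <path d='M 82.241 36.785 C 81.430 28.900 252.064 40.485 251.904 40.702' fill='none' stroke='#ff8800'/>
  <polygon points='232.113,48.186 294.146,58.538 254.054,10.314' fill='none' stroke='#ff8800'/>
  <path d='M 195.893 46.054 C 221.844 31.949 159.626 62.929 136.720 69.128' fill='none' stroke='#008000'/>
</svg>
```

Since the viewBox matches the mm dimensions, user units are millimetres directly. The only transform is the Y-flip y_m = 109.531 − y_svg.

Shape 1 is a cubic bezier drawn with `<path>`. Its stroke #ff8800 means score at S500, F1751. After flipping Y the toolpath is (82.241,72.746) → (108.431,75.491) → (166.828,73.826) → (225.348,70.641) → (251.904,68.829).

Shape 2 is a closed polygon drawn with `<polygon>`. Its stroke #ff8800 means score at S500, F1751. After flipping Y the toolpath is (232.113,61.345) → (294.146,50.993) → (254.054,99.217) → (232.113,61.345), returning to the start.

Shape 3 is a cubic bezier drawn with `<path>`. Its stroke #008000 means engrave at S212, F2541. After flipping Y the toolpath is (195.893,63.477) → (200.816,66.694) → (184.628,59.554) → (159.279,48.607) → (136.720,40.403).

G21
G90
G00 X82.241 Y72.746
M4 S500
G01 X108.431 Y75.491 F1751
G01 X166.828 Y73.826
G01 X225.348 Y70.641
G01 X251.904 Y68.829
G00 X232.113 Y61.345
M4 S500
G01 X294.146 Y50.993 F1751
G01 X254.054 Y99.217
G01 X232.113 Y61.345
G00 X195.893 Y63.477
M4 S212
G01 X200.816 Y66.694 F2541
G01 X184.628 Y59.554
G01 X159.279 Y48.607
G01 X136.720 Y40.403
M5
G00 X0.000 Y0.000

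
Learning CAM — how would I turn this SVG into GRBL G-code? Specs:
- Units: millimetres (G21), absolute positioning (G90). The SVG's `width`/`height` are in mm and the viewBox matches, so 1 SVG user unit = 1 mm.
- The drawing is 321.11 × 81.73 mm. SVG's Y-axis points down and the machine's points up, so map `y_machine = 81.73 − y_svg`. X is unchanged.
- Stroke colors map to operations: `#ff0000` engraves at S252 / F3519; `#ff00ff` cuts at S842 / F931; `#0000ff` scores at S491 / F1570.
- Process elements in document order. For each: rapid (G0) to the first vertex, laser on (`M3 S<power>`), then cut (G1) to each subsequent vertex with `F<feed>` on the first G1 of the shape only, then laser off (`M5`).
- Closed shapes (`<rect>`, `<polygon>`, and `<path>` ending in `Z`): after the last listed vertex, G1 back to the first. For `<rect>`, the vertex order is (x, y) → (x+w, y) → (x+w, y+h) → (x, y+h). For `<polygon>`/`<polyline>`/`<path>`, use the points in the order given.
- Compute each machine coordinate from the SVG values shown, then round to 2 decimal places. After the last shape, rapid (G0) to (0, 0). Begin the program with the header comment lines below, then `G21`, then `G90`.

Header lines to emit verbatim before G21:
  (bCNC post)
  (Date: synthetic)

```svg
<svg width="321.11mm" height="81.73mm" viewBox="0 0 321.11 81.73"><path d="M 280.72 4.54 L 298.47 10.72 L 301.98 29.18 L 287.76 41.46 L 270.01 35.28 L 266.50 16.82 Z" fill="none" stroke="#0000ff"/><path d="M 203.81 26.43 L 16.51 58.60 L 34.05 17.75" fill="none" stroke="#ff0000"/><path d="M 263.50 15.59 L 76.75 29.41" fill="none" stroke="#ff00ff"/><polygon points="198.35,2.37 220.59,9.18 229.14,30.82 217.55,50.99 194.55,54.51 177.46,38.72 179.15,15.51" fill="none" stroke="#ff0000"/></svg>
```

1 u = 1 mm; y_m = 81.73 − y.

[1] `<path>` regular polygon, #0000ff→score S491 F1570: (280.72,77.19) → (298.47,71.01) → (301.98,52.55) → (287.76,40.27) → (270.01,46.45) → (266.50,64.91) → (280.72,77.19) (closed)

[2] `<path>` open polyline, #ff0000→engrave S252 F3519: (203.81,55.30) → (16.51,23.13) → (34.05,63.98)

[3] `<path>` line segment, #ff00ff→cut S842 F931: (263.50,66.14) → (76.75,52.32)

[4] `<polygon>` regular polygon, #ff0000→engrave S252 F3519: (198.35,79.36) → (220.59,72.55) → (229.14,50.91) → (217.55,30.74) → (194.55,27.22) → (177.46,43.01) → (179.15,66.22) → (198.35,79.36) (closed)

(bCNC post)
(Date: synthetic)
G21
G90
G0 X280.72 Y77.19
M3 S491
G1 X298.47 Y71.01 F1570
G1 X301.98 Y52.55
G1 X287.76 Y40.27
G1 X270.01 Y46.45
G1 X266.50 Y64.91
G1 X280.72 Y77.19
M5
G0 X203.81 Y55.30
M3 S252
G1 X16.51 Y23.13 F3519
G1 X34.05 Y63.98
M5
G0 X263.50 Y66.14
M3 S842
G1 X76.75 Y52.32 F931
M5
G0 X198.35 Y79.36
M3 S252
G1 X220.59 Y72.55 F3519
G1 X229.14 Y50.91
G1 X217.55 Y30.74
G1 X194.55 Y27.22
G1 X177.46 Y43.01
G1 X179.15 Y66.22
G1 X198.35 Y79.36
M5
G0 X0.00 Y0.00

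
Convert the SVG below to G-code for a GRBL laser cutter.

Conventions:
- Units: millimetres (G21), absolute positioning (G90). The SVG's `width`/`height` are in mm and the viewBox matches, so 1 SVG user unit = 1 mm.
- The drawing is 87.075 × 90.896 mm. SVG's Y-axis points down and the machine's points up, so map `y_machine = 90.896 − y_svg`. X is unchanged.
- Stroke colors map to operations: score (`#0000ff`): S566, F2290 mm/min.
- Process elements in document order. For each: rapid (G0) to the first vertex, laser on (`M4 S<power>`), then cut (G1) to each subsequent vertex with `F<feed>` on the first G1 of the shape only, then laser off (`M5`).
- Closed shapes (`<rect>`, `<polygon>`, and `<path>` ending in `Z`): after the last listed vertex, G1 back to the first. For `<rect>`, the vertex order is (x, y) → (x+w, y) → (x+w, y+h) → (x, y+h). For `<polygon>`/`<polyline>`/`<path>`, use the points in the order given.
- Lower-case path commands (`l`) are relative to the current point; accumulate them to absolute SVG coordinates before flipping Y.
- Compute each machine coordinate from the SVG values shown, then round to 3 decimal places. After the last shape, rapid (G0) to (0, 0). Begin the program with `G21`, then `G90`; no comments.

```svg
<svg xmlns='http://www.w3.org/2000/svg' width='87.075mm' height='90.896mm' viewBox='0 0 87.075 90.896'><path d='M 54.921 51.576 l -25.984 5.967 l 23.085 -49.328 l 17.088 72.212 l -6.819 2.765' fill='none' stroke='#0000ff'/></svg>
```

G21
G90
G0 X54.921 Y39.320
M4 S566
G1 X28.937 Y33.353 F2290
G1 X52.022 Y82.681
G1 X69.110 Y10.469
G1 X62.291 Y7.704
M5
G0 X0.000 Y0.000

1 u = 1 mm; y_m = 90.896 − y.

[1] `<path>` open polyline, #0000ff→score S566 F2290: (54.921,39.320) → (28.937,33.353) → (52.022,82.681) → (69.110,10.469) → (62.291,7.704)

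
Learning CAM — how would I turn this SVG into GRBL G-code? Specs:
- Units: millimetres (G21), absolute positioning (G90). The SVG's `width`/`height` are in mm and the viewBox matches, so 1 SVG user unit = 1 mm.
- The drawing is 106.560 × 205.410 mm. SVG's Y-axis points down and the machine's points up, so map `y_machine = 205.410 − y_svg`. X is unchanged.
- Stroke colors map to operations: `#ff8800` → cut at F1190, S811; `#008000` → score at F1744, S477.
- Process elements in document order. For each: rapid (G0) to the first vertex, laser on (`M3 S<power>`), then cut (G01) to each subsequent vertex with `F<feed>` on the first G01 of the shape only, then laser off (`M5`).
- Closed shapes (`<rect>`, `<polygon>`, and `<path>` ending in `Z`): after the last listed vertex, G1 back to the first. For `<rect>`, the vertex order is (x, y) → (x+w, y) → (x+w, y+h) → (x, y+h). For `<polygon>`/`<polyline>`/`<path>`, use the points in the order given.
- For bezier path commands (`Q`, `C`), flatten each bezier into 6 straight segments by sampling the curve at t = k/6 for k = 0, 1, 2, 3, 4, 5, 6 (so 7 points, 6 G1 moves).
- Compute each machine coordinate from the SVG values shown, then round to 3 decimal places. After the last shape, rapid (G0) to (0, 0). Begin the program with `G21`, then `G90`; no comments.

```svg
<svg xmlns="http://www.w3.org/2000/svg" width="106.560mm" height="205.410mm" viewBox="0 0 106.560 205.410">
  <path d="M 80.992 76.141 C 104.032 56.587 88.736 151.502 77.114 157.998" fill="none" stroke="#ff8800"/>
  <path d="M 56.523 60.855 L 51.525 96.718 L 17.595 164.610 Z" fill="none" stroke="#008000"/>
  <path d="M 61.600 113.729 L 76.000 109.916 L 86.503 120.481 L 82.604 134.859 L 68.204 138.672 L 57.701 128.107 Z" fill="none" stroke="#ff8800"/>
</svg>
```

G21
G90
G0 X80.992 Y129.269
M3 S811
G01 X89.512 Y130.446 F1190
G01 X92.809 Y118.181
G01 X92.051 Y98.109
G01 X88.405 Y75.867
G01 X83.037 Y57.089
G01 X77.114 Y47.412
M5
G0 X56.523 Y144.555
M3 S477
G01 X51.525 Y108.692 F1744
G01 X17.595 Y40.800
G01 X56.523 Y144.555
M5
G0 X61.600 Y91.681
M3 S811
G01 X76.000 Y95.494 F1190
G01 X86.503 Y84.929
G01 X82.604 Y70.551
G01 X68.204 Y66.738
G01 X57.701 Y77.303
G01 X61.600 Y91.681
M5
G0 X0.000 Y0.000

viewBox `0 0 106.560 205.410` with mm width/height → 1 unit = 1 mm. Flip: y_m = 205.410 − y_svg.

**Shape 1** — `<path>` cubic bezier, stroke `#ff8800` → cut (S811, F1190). Control points (SVG): P0=(80.992,76.141), P1=(104.032,56.587), P2=(88.736,151.502), P3=(77.114,157.998); sampled at t=k/6. Machine vertices: (80.992,129.269) → (89.512,130.446) → (92.809,118.181) → (92.051,98.109) → (88.405,75.867) → (83.037,57.089) → (77.114,47.412). Open path.

**Shape 2** — `<path>` closed polygon, stroke `#008000` → score (S477, F1744). Machine vertices: (56.523,144.555) → (51.525,108.692) → (17.595,40.800) → (56.523,144.555). Closed: final G1 returns to the first vertex.

**Shape 3** — `<path>` regular polygon, stroke `#ff8800` → cut (S811, F1190). Machine vertices: (61.600,91.681) → (76.000,95.494) → (86.503,84.929) → (82.604,70.551) → (68.204,66.738) → (57.701,77.303) → (61.600,91.681). Closed: final G1 returns to the first vertex.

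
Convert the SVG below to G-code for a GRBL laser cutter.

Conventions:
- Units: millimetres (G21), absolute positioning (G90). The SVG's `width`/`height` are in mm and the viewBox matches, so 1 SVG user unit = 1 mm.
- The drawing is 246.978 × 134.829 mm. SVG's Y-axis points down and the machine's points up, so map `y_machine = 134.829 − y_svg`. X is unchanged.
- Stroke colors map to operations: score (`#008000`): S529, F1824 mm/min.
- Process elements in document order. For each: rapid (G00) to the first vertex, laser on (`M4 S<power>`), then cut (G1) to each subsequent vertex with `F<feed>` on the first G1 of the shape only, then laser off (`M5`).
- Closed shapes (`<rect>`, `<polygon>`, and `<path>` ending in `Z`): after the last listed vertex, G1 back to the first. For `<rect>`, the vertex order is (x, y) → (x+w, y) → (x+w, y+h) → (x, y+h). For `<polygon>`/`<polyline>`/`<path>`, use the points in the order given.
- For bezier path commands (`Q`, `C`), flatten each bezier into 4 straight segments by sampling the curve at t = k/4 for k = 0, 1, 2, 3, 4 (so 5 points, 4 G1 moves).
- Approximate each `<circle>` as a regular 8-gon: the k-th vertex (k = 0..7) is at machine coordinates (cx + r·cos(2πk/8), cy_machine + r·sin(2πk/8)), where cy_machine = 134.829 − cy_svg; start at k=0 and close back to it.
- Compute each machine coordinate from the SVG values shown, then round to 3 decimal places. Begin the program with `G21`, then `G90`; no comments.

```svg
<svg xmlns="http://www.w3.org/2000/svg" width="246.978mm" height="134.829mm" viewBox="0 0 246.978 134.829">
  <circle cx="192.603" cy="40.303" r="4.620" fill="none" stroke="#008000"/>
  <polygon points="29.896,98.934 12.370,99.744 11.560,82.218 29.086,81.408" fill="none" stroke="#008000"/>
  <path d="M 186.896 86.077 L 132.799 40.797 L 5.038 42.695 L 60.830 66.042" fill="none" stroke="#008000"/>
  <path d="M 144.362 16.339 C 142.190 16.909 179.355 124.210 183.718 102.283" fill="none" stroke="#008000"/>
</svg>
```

G21
G90
G00 X197.223 Y94.526
M4 S529
G1 X195.870 Y97.793 F1824
G1 X192.603 Y99.146
G1 X189.336 Y97.793
G1 X187.983 Y94.526
G1 X189.336 Y91.259
G1 X192.603 Y89.906
G1 X195.870 Y91.259
G1 X197.223 Y94.526
M5
G00 X29.896 Y35.895
M4 S529
G1 X12.370 Y35.085 F1824
G1 X11.560 Y52.611
G1 X29.086 Y53.421
G1 X29.896 Y35.895
M5
G00 X186.896 Y48.752
M4 S529
G1 X132.799 Y94.032 F1824
G1 X5.038 Y92.134
G1 X60.830 Y68.787
M5
G00 X144.362 Y118.490
M4 S529
G1 X148.982 Y101.737 F1824
G1 X161.589 Y67.082
G1 X175.423 Y36.644
G1 X183.718 Y32.546
M5

1 u = 1 mm; y_m = 134.829 − y.

[1] `<circle>` circle, #008000→score S529 F1824: (197.223,94.526) → (195.870,97.793) → (192.603,99.146) → (189.336,97.793) → (187.983,94.526) → (189.336,91.259) → (192.603,89.906) → (195.870,91.259) → (197.223,94.526) (closed)

[2] `<polygon>` regular polygon, #008000→score S529 F1824: (29.896,35.895) → (12.370,35.085) → (11.560,52.611) → (29.086,53.421) → (29.896,35.895) (closed)

[3] `<path>` open polyline, #008000→score S529 F1824: (186.896,48.752) → (132.799,94.032) → (5.038,92.134) → (60.830,68.787)

[4] `<path>` cubic bezier, #008000→score S529 F1824: (144.362,118.490) → (148.982,101.737) → (161.589,67.082) → (175.423,36.644) → (183.718,32.546)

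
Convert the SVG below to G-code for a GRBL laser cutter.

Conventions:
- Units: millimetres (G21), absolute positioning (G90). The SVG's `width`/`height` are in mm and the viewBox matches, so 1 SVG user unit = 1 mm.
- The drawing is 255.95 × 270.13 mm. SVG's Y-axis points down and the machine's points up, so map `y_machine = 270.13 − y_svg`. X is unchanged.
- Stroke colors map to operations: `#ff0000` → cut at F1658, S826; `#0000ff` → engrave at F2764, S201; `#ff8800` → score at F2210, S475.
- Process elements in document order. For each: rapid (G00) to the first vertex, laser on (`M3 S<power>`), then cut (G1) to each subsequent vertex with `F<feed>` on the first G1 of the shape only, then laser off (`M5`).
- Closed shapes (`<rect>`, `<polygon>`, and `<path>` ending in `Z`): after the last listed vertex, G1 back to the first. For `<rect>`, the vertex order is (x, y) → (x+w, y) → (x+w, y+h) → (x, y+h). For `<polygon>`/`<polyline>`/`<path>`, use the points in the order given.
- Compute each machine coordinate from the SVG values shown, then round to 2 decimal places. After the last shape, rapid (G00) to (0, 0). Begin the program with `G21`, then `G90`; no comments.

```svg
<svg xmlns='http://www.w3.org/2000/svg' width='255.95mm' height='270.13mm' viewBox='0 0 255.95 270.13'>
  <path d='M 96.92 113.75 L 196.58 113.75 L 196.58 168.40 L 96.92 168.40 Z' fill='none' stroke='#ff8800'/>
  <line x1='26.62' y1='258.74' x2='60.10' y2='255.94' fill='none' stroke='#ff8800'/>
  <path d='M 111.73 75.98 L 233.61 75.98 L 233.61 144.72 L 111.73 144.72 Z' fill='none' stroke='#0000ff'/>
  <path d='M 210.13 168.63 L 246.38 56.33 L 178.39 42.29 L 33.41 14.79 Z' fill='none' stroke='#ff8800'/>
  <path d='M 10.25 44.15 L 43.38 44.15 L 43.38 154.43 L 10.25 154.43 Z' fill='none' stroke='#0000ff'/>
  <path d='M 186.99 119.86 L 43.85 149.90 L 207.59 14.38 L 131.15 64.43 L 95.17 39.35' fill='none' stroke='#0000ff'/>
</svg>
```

G21
G90
G00 X96.92 Y156.38
M3 S475
G1 X196.58 Y156.38 F2210
G1 X196.58 Y101.73
G1 X96.92 Y101.73
G1 X96.92 Y156.38
M5
G00 X26.62 Y11.39
M3 S475
G1 X60.10 Y14.19 F2210
M5
G00 X111.73 Y194.15
M3 S201
G1 X233.61 Y194.15 F2764
G1 X233.61 Y125.41
G1 X111.73 Y125.41
G1 X111.73 Y194.15
M5
G00 X210.13 Y101.50
M3 S475
G1 X246.38 Y213.80 F2210
G1 X178.39 Y227.84
G1 X33.41 Y255.34
G1 X210.13 Y101.50
M5
G00 X10.25 Y225.98
M3 S201
G1 X43.38 Y225.98 F2764
G1 X43.38 Y115.70
G1 X10.25 Y115.70
G1 X10.25 Y225.98
M5
G00 X186.99 Y150.27
M3 S201
G1 X43.85 Y120.23 F2764
G1 X207.59 Y255.75
G1 X131.15 Y205.70
G1 X95.17 Y230.78
M5
G00 X0.00 Y0.00

viewBox `0 0 255.95 270.13` with mm width/height → 1 unit = 1 mm. Flip: y_m = 270.13 − y_svg.

**Shape 1** — `<path>` rectangle, stroke `#ff8800` → score (S475, F2210). Machine vertices: (96.92,156.38) → (196.58,156.38) → (196.58,101.73) → (96.92,101.73) → (96.92,156.38). Closed: final G1 returns to the first vertex.

**Shape 2** — `<line>` line segment, stroke `#ff8800` → score (S475, F2210). Machine vertices: (26.62,11.39) → (60.10,14.19). Open path.

**Shape 3** — `<path>` rectangle, stroke `#0000ff` → engrave (S201, F2764). Machine vertices: (111.73,194.15) → (233.61,194.15) → (233.61,125.41) → (111.73,125.41) → (111.73,194.15). Closed: final G1 returns to the first vertex.

**Shape 4** — `<path>` closed polygon, stroke `#ff8800` → score (S475, F2210). Machine vertices: (210.13,101.50) → (246.38,213.80) → (178.39,227.84) → (33.41,255.34) → (210.13,101.50). Closed: final G1 returns to the first vertex.

**Shape 5** — `<path>` rectangle, stroke `#0000ff` → engrave (S201, F2764). Machine vertices: (10.25,225.98) → (43.38,225.98) → (43.38,115.70) → (10.25,115.70) → (10.25,225.98). Closed: final G1 returns to the first vertex.

**Shape 6** — `<path>` open polyline, stroke `#0000ff` → engrave (S201, F2764). Machine vertices: (186.99,150.27) → (43.85,120.23) → (207.59,255.75) → (131.15,205.70) → (95.17,230.78). Open path.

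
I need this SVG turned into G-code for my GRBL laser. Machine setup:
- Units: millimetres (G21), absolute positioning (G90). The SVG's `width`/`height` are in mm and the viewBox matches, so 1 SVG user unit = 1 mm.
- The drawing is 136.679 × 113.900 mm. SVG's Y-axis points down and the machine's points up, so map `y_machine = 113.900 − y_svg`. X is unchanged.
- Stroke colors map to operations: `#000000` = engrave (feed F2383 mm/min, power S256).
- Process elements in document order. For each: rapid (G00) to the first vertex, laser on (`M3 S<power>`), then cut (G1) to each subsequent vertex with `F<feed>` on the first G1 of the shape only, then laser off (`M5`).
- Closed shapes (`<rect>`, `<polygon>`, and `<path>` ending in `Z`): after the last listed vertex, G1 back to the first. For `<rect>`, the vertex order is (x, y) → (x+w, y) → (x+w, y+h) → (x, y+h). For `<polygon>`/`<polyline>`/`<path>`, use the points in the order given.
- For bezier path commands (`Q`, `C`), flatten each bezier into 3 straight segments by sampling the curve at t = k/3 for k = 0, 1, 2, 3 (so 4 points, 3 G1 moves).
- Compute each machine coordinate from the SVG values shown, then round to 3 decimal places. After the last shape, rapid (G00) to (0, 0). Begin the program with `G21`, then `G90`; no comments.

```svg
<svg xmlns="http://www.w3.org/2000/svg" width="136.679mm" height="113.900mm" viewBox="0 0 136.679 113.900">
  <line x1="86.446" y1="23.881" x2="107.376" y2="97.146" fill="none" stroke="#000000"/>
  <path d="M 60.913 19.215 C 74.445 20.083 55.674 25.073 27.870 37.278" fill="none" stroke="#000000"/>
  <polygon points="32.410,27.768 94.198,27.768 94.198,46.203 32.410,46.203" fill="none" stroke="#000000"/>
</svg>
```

1 u = 1 mm; y_m = 113.900 − y.

[1] `<line>` line segment, #000000→engrave S256 F2383: (86.446,90.019) → (107.376,16.754)

[2] `<path>` cubic bezier, #000000→engrave S256 F2383: (60.913,94.685) → (64.539,92.328) → (51.801,86.537) → (27.870,76.622)

[3] `<polygon>` rectangle, #000000→engrave S256 F2383: (32.410,86.132) → (94.198,86.132) → (94.198,67.697) → (32.410,67.697) → (32.410,86.132) (closed)

G21
G90
G00 X86.446 Y90.019
M3 S256
G1 X107.376 Y16.754 F2383
M5
G00 X60.913 Y94.685
M3 S256
G1 X64.539 Y92.328 F2383
G1 X51.801 Y86.537
G1 X27.870 Y76.622
M5
G00 X32.410 Y86.132
M3 S256
G1 X94.198 Y86.132 F2383
G1 X94.198 Y67.697
G1 X32.410 Y67.697
G1 X32.410 Y86.132
M5
G00 X0.000 Y0.000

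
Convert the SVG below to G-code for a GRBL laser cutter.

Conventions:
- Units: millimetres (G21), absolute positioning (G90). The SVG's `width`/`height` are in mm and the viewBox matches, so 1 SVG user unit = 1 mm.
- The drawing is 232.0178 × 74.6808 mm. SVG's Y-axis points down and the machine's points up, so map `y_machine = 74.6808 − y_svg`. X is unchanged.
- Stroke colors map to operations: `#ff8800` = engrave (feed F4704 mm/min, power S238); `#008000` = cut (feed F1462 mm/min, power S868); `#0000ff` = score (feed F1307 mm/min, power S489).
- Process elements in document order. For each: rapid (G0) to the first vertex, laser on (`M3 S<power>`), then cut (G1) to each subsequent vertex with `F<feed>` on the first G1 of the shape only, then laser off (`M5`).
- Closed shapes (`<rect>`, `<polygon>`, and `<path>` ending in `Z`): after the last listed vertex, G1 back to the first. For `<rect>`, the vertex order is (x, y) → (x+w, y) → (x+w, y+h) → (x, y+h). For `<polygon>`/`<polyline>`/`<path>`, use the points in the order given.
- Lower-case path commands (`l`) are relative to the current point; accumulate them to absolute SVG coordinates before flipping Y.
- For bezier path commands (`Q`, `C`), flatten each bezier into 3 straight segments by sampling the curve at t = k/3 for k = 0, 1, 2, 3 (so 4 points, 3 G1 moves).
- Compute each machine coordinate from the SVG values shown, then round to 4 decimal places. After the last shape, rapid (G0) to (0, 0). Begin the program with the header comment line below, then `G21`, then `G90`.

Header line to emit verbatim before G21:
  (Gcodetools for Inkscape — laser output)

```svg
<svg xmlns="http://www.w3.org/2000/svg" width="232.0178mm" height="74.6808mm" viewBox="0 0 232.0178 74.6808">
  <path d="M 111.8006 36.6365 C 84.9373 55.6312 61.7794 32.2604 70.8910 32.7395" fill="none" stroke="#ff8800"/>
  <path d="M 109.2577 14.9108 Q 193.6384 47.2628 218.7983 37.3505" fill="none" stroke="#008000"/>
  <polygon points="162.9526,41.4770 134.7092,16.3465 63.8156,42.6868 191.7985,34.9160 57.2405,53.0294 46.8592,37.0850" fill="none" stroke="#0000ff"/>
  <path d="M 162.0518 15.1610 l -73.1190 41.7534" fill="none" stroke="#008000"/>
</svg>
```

(Gcodetools for Inkscape — laser output)
G21
G90
G0 X111.8006 Y38.0443
M3 S238
G1 X87.2304 Y30.7190 F4704
G1 X71.4780 Y36.9229
G1 X70.8910 Y41.9413
M5
G0 X109.2577 Y59.7700
M3 S868
G1 X158.9314 Y42.8980 F1462
G1 X195.4449 Y35.4181
G1 X218.7983 Y37.3303
M5
G0 X162.9526 Y33.2038
M3 S489
G1 X134.7092 Y58.3343 F1307
G1 X63.8156 Y31.9940
G1 X191.7985 Y39.7648
G1 X57.2405 Y21.6514
G1 X46.8592 Y37.5958
G1 X162.9526 Y33.2038
M5
G0 X162.0518 Y59.5198
M3 S868
G1 X88.9328 Y17.7664 F1462
M5
G0 X0.0000 Y0.0000

Since the viewBox matches the mm dimensions, user units are millimetres directly. The only transform is the Y-flip y_m = 74.6808 − y_svg.

Shape 1 is a cubic bezier drawn with `<path>`. Its stroke #ff8800 means engrave at S238, F4704. After flipping Y the toolpath is (111.8006,38.0443) → (87.2304,30.7190) → (71.4780,36.9229) → (70.8910,41.9413).

Shape 2 is a quadratic bezier drawn with `<path>`. Its stroke #008000 means cut at S868, F1462. After flipping Y the toolpath is (109.2577,59.7700) → (158.9314,42.8980) → (195.4449,35.4181) → (218.7983,37.3303).

Shape 3 is a closed polygon drawn with `<polygon>`. Its stroke #0000ff means score at S489, F1307. After flipping Y the toolpath is (162.9526,33.2038) → (134.7092,58.3343) → (63.8156,31.9940) → (191.7985,39.7648) → (57.2405,21.6514) → (46.8592,37.5958) → (162.9526,33.2038), returning to the start.

Shape 4 is a line segment drawn with `<path>`. Its stroke #008000 means cut at S868, F1462. After flipping Y the toolpath is (162.0518,59.5198) → (88.9328,17.7664).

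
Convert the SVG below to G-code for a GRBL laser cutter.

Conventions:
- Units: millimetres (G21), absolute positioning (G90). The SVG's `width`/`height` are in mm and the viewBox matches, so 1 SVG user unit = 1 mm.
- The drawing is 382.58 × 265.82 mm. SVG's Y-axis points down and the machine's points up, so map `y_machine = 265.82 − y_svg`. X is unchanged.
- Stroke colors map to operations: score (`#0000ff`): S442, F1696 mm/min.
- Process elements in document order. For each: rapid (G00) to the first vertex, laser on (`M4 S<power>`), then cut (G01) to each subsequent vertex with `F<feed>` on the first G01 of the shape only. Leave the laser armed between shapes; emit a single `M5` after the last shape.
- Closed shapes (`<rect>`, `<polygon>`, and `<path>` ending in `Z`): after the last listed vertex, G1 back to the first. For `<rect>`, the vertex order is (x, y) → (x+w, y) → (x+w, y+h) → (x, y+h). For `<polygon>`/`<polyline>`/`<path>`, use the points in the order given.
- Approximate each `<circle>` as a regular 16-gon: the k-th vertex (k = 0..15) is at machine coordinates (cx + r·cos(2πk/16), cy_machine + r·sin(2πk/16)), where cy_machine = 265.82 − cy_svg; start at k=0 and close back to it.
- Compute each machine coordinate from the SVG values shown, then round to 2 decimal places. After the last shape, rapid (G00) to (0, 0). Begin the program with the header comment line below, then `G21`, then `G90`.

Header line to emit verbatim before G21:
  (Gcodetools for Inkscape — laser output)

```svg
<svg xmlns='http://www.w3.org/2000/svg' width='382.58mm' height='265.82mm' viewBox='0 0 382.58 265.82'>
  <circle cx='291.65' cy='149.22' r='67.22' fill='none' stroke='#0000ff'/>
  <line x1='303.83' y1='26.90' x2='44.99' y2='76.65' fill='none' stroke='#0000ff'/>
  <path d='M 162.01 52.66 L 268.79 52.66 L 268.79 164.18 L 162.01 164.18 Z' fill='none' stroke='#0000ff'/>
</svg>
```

(Gcodetools for Inkscape — laser output)
G21
G90
G00 X358.87 Y116.60
M4 S442
G01 X353.75 Y142.32 F1696
G01 X339.18 Y164.13
G01 X317.37 Y178.70
G01 X291.65 Y183.82
G01 X265.93 Y178.70
G01 X244.12 Y164.13
G01 X229.55 Y142.32
G01 X224.43 Y116.60
G01 X229.55 Y90.88
G01 X244.12 Y69.07
G01 X265.93 Y54.50
G01 X291.65 Y49.38
G01 X317.37 Y54.50
G01 X339.18 Y69.07
G01 X353.75 Y90.88
G01 X358.87 Y116.60
G00 X303.83 Y238.92
M4 S442
G01 X44.99 Y189.17 F1696
G00 X162.01 Y213.16
M4 S442
G01 X268.79 Y213.16 F1696
G01 X268.79 Y101.64
G01 X162.01 Y101.64
G01 X162.01 Y213.16
M5
G00 X0.00 Y0.00

1 u = 1 mm; y_m = 265.82 − y.

[1] `<circle>` circle, #0000ff→score S442 F1696: (358.87,116.60) → (353.75,142.32) → (339.18,164.13) → (317.37,178.70) → (291.65,183.82) → (265.93,178.70) → (244.12,164.13) → (229.55,142.32) → (224.43,116.60) → (229.55,90.88) → (244.12,69.07) → (265.93,54.50) → (291.65,49.38) → (317.37,54.50) → (339.18,69.07) → (353.75,90.88) → (358.87,116.60) (closed)

[2] `<line>` line segment, #0000ff→score S442 F1696: (303.83,238.92) → (44.99,189.17)

[3] `<path>` rectangle, #0000ff→score S442 F1696: (162.01,213.16) → (268.79,213.16) → (268.79,101.64) → (162.01,101.64) → (162.01,213.16) (closed)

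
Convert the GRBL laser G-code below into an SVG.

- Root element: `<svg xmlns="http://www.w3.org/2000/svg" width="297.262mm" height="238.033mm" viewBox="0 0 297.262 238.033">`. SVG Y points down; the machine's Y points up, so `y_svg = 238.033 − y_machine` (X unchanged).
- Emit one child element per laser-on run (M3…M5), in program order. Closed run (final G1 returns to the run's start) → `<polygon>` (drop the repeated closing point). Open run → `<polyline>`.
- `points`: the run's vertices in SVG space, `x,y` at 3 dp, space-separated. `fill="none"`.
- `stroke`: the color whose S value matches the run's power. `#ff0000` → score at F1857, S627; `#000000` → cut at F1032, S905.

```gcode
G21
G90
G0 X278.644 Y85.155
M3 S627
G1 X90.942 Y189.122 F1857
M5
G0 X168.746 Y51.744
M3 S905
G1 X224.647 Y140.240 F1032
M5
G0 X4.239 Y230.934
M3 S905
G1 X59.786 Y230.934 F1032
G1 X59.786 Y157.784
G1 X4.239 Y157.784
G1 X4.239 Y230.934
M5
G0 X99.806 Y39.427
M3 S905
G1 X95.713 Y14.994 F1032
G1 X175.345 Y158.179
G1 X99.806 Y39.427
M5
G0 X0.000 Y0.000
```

<svg xmlns="http://www.w3.org/2000/svg" width="297.262mm" height="238.033mm" viewBox="0 0 297.262 238.033">
  <polyline points="278.644,152.878 90.942,48.911" fill="none" stroke="#ff0000"/>
  <polyline points="168.746,186.289 224.647,97.793" fill="none" stroke="#000000"/>
  <polygon points="4.239,7.099 59.786,7.099 59.786,80.249 4.239,80.249" fill="none" stroke="#000000"/>
  <polygon points="99.806,198.606 95.713,223.039 175.345,79.854" fill="none" stroke="#000000"/>
</svg>

Machine Y-up, SVG Y-down with viewBox height 238.033, so y_svg = 238.033 − y_machine; X carries over.

Run 1: the run's S627 means `#ff0000` (score). The run is open, so emit a `<polyline>` with points (Y-flipped): 278.644,152.878 90.942,48.911.

Run 2: power S905 maps to stroke `#000000` (cut). The run is open, so emit a `<polyline>` with points (Y-flipped): 168.746,186.289 224.647,97.793.

Run 3: the run's S905 means `#000000` (cut). The run returns to its start, so emit a `<polygon>` with points (Y-flipped): 4.239,7.099 59.786,7.099 59.786,80.249 4.239,80.249.

Run 4: the run's S905 means `#000000` (cut). The run returns to its start, so emit a `<polygon>` with points (Y-flipped): 99.806,198.606 95.713,223.039 175.345,79.854.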